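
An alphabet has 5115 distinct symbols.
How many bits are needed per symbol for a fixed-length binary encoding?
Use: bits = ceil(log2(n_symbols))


log2(5115) = 12.3205
Bracket: 2^12 = 4096 < 5115 <= 2^13 = 8192
So ceil(log2(5115)) = 13

bits = ceil(log2(5115)) = ceil(12.3205) = 13 bits


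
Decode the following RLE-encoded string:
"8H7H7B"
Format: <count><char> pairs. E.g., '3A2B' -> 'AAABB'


Expanding each <count><char> pair:
  8H -> 'HHHHHHHH'
  7H -> 'HHHHHHH'
  7B -> 'BBBBBBB'

Decoded = HHHHHHHHHHHHHHHBBBBBBB


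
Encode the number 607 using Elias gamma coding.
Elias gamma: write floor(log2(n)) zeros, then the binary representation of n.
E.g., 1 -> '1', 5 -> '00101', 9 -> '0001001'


num_bits = floor(log2(607)) + 1 = 10
leading_zeros = num_bits - 1 = 9
binary(607) = 1001011111

Elias gamma(607) = '000000000' + '1001011111' = 0000000001001011111 (19 bits)


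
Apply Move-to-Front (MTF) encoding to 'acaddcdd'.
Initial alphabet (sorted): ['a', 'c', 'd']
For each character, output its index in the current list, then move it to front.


MTF encoding:
'a': index 0 in ['a', 'c', 'd'] -> ['a', 'c', 'd']
'c': index 1 in ['a', 'c', 'd'] -> ['c', 'a', 'd']
'a': index 1 in ['c', 'a', 'd'] -> ['a', 'c', 'd']
'd': index 2 in ['a', 'c', 'd'] -> ['d', 'a', 'c']
'd': index 0 in ['d', 'a', 'c'] -> ['d', 'a', 'c']
'c': index 2 in ['d', 'a', 'c'] -> ['c', 'd', 'a']
'd': index 1 in ['c', 'd', 'a'] -> ['d', 'c', 'a']
'd': index 0 in ['d', 'c', 'a'] -> ['d', 'c', 'a']


Output: [0, 1, 1, 2, 0, 2, 1, 0]


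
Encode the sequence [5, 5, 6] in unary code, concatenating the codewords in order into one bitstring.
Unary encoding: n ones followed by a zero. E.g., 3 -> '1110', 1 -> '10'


Encode each number as n ones followed by a terminating 0:
  5 -> 111110 (6 bits)
  5 -> 111110 (6 bits)
  6 -> 1111110 (7 bits)
Total length = 6 + 6 + 7 = 19 bits.

Unary([5, 5, 6]) = 1111101111101111110 (19 bits)


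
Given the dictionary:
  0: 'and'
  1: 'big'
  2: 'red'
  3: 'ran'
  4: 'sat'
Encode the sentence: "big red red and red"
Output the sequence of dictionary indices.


Look up each word in the dictionary:
  'big' -> 1
  'red' -> 2
  'red' -> 2
  'and' -> 0
  'red' -> 2

Encoded: [1, 2, 2, 0, 2]


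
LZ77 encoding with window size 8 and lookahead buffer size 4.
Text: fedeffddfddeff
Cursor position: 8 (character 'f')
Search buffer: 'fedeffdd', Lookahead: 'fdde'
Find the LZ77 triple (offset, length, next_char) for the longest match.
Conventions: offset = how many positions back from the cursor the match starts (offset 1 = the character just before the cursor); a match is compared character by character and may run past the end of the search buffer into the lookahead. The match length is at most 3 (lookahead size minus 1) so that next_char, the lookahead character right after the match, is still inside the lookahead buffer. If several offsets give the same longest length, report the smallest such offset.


Try each offset into the search buffer:
  offset=1 (pos 7, char 'd'): match length 0
  offset=2 (pos 6, char 'd'): match length 0
  offset=3 (pos 5, char 'f'): match length 3
  offset=4 (pos 4, char 'f'): match length 1
  offset=5 (pos 3, char 'e'): match length 0
  offset=6 (pos 2, char 'd'): match length 0
  offset=7 (pos 1, char 'e'): match length 0
  offset=8 (pos 0, char 'f'): match length 1
Longest match has length 3 at offset 3.
next_char = character at position 8 + 3 = 11 -> 'e'

Best match: offset=3, length=3 (matching 'fdd' starting at position 5)
LZ77 triple: (3, 3, 'e')


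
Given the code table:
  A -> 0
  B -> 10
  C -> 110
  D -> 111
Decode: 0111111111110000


Decoding:
0 -> A
111 -> D
111 -> D
111 -> D
110 -> C
0 -> A
0 -> A
0 -> A


Result: ADDDCAAA


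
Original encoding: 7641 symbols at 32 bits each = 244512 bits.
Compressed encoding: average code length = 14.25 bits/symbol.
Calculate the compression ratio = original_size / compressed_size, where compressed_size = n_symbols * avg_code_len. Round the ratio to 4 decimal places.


original_size = n_symbols * orig_bits = 7641 * 32 = 244512 bits
compressed_size = n_symbols * avg_code_len = 7641 * 14.25 = 108884.25 bits
ratio = original_size / compressed_size = 244512 / 108884.25 = 2.2456

Compression ratio = 2.2456


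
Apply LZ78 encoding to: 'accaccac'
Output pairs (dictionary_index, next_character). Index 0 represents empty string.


LZ78 encoding steps:
Dictionary: {0: ''}
Step 1: w='' (idx 0), next='a' -> output (0, 'a'), add 'a' as idx 1
Step 2: w='' (idx 0), next='c' -> output (0, 'c'), add 'c' as idx 2
Step 3: w='c' (idx 2), next='a' -> output (2, 'a'), add 'ca' as idx 3
Step 4: w='c' (idx 2), next='c' -> output (2, 'c'), add 'cc' as idx 4
Step 5: w='a' (idx 1), next='c' -> output (1, 'c'), add 'ac' as idx 5


Encoded: [(0, 'a'), (0, 'c'), (2, 'a'), (2, 'c'), (1, 'c')]


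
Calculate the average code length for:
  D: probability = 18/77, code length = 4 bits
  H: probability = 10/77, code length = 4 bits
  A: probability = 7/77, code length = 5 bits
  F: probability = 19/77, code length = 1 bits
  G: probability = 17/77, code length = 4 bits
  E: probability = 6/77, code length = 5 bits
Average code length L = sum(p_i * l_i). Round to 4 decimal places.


Weighted contributions p_i * l_i:
  D: (18/77) * 4 = 72/77
  H: (10/77) * 4 = 40/77
  A: (7/77) * 5 = 35/77
  F: (19/77) * 1 = 19/77
  G: (17/77) * 4 = 68/77
  E: (6/77) * 5 = 30/77
Sum = (72 + 40 + 35 + 19 + 68 + 30)/77 = 264/77

L = 264/77 = 3.4286 bits/symbol


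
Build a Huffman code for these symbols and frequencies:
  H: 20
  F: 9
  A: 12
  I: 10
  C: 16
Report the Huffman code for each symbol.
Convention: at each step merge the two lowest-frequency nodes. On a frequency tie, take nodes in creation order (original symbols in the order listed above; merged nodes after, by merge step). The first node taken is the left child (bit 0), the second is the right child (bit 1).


Huffman tree construction:
Step 1: Merge F(9) + I(10) = 19
Step 2: Merge A(12) + C(16) = 28
Step 3: Merge (F+I)(19) + H(20) = 39
Step 4: Merge (A+C)(28) + ((F+I)+H)(39) = 67
Read each symbol's code off the tree from the root (left child = 0, right child = 1).

Codes:
  H: 11 (length 2)
  F: 100 (length 3)
  A: 00 (length 2)
  I: 101 (length 3)
  C: 01 (length 2)
Average code length: 153/67 = 2.2836 bits/symbol


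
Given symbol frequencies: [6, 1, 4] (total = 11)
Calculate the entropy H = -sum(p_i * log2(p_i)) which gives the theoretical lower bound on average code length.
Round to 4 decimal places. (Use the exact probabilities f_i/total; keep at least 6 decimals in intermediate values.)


Per-symbol terms -p_i * log2(p_i) with p_i = f_i/11:
  p = 6/11 = 0.545455: log2(p) = -0.874469, -p*log2(p) = 0.476983
  p = 1/11 = 0.090909: log2(p) = -3.459432, -p*log2(p) = 0.314494
  p = 4/11 = 0.363636: log2(p) = -1.459432, -p*log2(p) = 0.530702
H = 0.476983 + 0.314494 + 0.530702 = 1.322179

H = 1.3222 bits/symbol


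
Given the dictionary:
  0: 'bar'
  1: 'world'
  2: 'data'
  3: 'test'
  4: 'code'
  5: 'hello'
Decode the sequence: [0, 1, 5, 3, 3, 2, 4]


Look up each index in the dictionary:
  0 -> 'bar'
  1 -> 'world'
  5 -> 'hello'
  3 -> 'test'
  3 -> 'test'
  2 -> 'data'
  4 -> 'code'

Decoded: "bar world hello test test data code"


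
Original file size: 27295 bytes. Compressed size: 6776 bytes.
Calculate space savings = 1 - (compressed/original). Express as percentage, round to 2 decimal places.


ratio = compressed/original = 6776/27295 = 0.248251
savings = 1 - ratio = 1 - 0.248251 = 0.751749
as a percentage: 0.751749 * 100 = 75.17%

Space savings = 1 - 6776/27295 = 75.17%


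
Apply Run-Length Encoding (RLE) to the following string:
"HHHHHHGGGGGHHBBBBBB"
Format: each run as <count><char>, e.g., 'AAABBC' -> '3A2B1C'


Scanning runs left to right:
  i=0: run of 'H' x 6 -> '6H'
  i=6: run of 'G' x 5 -> '5G'
  i=11: run of 'H' x 2 -> '2H'
  i=13: run of 'B' x 6 -> '6B'

RLE = 6H5G2H6B


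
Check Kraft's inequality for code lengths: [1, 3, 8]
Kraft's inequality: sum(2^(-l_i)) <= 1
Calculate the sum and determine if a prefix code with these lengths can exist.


Sum = 2^(-1) + 2^(-3) + 2^(-8)
    = 0.5 + 0.125 + 0.00390625
    = 161/256 = 0.62890625
Since 0.62890625 <= 1, Kraft's inequality IS satisfied.
A prefix code with these lengths CAN exist.

Kraft sum = 0.62890625. Satisfied.


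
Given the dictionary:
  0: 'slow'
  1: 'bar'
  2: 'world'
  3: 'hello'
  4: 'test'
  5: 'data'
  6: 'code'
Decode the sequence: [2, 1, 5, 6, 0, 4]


Look up each index in the dictionary:
  2 -> 'world'
  1 -> 'bar'
  5 -> 'data'
  6 -> 'code'
  0 -> 'slow'
  4 -> 'test'

Decoded: "world bar data code slow test"


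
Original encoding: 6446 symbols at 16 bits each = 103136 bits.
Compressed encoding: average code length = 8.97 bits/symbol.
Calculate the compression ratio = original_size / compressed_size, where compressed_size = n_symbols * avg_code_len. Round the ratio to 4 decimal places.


original_size = n_symbols * orig_bits = 6446 * 16 = 103136 bits
compressed_size = n_symbols * avg_code_len = 6446 * 8.97 = 57820.62 bits
ratio = original_size / compressed_size = 103136 / 57820.62 = 1.7837

Compression ratio = 1.7837


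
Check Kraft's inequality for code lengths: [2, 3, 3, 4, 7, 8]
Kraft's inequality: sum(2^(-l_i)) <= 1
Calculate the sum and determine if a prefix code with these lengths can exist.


Sum = 2^(-2) + 2^(-3) + 2^(-3) + 2^(-4) + 2^(-7) + 2^(-8)
    = 0.25 + 0.125 + 0.125 + 0.0625 + 0.0078125 + 0.00390625
    = 147/256 = 0.57421875
Since 0.57421875 <= 1, Kraft's inequality IS satisfied.
A prefix code with these lengths CAN exist.

Kraft sum = 0.57421875. Satisfied.


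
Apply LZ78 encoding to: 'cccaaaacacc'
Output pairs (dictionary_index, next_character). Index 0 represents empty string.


LZ78 encoding steps:
Dictionary: {0: ''}
Step 1: w='' (idx 0), next='c' -> output (0, 'c'), add 'c' as idx 1
Step 2: w='c' (idx 1), next='c' -> output (1, 'c'), add 'cc' as idx 2
Step 3: w='' (idx 0), next='a' -> output (0, 'a'), add 'a' as idx 3
Step 4: w='a' (idx 3), next='a' -> output (3, 'a'), add 'aa' as idx 4
Step 5: w='a' (idx 3), next='c' -> output (3, 'c'), add 'ac' as idx 5
Step 6: w='ac' (idx 5), next='c' -> output (5, 'c'), add 'acc' as idx 6


Encoded: [(0, 'c'), (1, 'c'), (0, 'a'), (3, 'a'), (3, 'c'), (5, 'c')]


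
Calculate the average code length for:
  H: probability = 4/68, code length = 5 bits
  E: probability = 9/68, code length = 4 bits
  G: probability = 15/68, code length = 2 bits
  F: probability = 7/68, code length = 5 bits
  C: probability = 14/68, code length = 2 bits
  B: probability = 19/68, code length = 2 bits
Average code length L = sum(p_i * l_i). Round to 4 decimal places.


Weighted contributions p_i * l_i:
  H: (4/68) * 5 = 20/68
  E: (9/68) * 4 = 36/68
  G: (15/68) * 2 = 30/68
  F: (7/68) * 5 = 35/68
  C: (14/68) * 2 = 28/68
  B: (19/68) * 2 = 38/68
Sum = (20 + 36 + 30 + 35 + 28 + 38)/68 = 187/68

L = 187/68 = 2.7500 bits/symbol


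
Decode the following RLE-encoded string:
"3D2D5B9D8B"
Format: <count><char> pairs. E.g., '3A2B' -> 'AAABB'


Expanding each <count><char> pair:
  3D -> 'DDD'
  2D -> 'DD'
  5B -> 'BBBBB'
  9D -> 'DDDDDDDDD'
  8B -> 'BBBBBBBB'

Decoded = DDDDDBBBBBDDDDDDDDDBBBBBBBB


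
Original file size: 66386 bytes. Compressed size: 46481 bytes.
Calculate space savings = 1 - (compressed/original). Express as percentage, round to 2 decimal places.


ratio = compressed/original = 46481/66386 = 0.700163
savings = 1 - ratio = 1 - 0.700163 = 0.299837
as a percentage: 0.299837 * 100 = 29.98%

Space savings = 1 - 46481/66386 = 29.98%


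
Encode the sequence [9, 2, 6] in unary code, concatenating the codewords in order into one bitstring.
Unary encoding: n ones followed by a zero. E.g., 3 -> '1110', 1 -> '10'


Encode each number as n ones followed by a terminating 0:
  9 -> 1111111110 (10 bits)
  2 -> 110 (3 bits)
  6 -> 1111110 (7 bits)
Total length = 10 + 3 + 7 = 20 bits.

Unary([9, 2, 6]) = 11111111101101111110 (20 bits)


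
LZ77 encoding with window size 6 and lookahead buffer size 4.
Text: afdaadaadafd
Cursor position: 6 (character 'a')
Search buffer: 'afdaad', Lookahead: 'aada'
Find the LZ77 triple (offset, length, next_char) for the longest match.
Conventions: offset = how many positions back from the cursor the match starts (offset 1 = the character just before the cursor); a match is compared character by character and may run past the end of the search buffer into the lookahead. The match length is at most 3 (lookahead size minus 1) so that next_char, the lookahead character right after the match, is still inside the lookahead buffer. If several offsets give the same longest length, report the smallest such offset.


Try each offset into the search buffer:
  offset=1 (pos 5, char 'd'): match length 0
  offset=2 (pos 4, char 'a'): match length 1
  offset=3 (pos 3, char 'a'): match length 3
  offset=4 (pos 2, char 'd'): match length 0
  offset=5 (pos 1, char 'f'): match length 0
  offset=6 (pos 0, char 'a'): match length 1
Longest match has length 3 at offset 3.
next_char = character at position 6 + 3 = 9 -> 'a'

Best match: offset=3, length=3 (matching 'aad' starting at position 3)
LZ77 triple: (3, 3, 'a')


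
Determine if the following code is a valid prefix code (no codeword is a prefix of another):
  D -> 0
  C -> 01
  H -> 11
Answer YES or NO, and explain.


Checking each pair (does one codeword prefix another?):
  D='0' vs C='01': prefix -- VIOLATION

NO -- this is NOT a valid prefix code. D (0) is a prefix of C (01).


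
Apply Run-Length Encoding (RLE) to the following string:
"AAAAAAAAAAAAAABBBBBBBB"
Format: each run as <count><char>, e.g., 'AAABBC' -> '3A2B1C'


Scanning runs left to right:
  i=0: run of 'A' x 14 -> '14A'
  i=14: run of 'B' x 8 -> '8B'

RLE = 14A8B


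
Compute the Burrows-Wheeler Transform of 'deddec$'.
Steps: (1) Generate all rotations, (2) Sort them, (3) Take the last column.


Rotations (sorted):
  0: $deddec -> last char: c
  1: c$dedde -> last char: e
  2: ddec$de -> last char: e
  3: dec$ded -> last char: d
  4: deddec$ -> last char: $
  5: ec$dedd -> last char: d
  6: eddec$d -> last char: d


BWT = ceed$dd


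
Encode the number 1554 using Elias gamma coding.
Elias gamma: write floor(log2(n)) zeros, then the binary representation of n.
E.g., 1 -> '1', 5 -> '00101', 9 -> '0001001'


num_bits = floor(log2(1554)) + 1 = 11
leading_zeros = num_bits - 1 = 10
binary(1554) = 11000010010

Elias gamma(1554) = '0000000000' + '11000010010' = 000000000011000010010 (21 bits)


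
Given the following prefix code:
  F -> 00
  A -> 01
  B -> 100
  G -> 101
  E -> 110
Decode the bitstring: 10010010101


Decoding step by step:
Bits 100 -> B
Bits 100 -> B
Bits 101 -> G
Bits 01 -> A


Decoded message: BBGA


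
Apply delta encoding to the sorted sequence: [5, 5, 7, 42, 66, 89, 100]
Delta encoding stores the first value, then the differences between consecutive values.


First value: 5
Deltas:
  5 - 5 = 0
  7 - 5 = 2
  42 - 7 = 35
  66 - 42 = 24
  89 - 66 = 23
  100 - 89 = 11


Delta encoded: [5, 0, 2, 35, 24, 23, 11]


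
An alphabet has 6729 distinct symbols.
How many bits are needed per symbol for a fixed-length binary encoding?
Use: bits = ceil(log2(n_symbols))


log2(6729) = 12.7162
Bracket: 2^12 = 4096 < 6729 <= 2^13 = 8192
So ceil(log2(6729)) = 13

bits = ceil(log2(6729)) = ceil(12.7162) = 13 bits


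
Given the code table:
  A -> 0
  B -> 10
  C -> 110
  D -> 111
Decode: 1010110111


Decoding:
10 -> B
10 -> B
110 -> C
111 -> D


Result: BBCD


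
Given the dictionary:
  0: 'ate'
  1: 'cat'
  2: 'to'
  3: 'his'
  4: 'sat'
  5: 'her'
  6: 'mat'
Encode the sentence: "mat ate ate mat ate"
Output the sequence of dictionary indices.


Look up each word in the dictionary:
  'mat' -> 6
  'ate' -> 0
  'ate' -> 0
  'mat' -> 6
  'ate' -> 0

Encoded: [6, 0, 0, 6, 0]


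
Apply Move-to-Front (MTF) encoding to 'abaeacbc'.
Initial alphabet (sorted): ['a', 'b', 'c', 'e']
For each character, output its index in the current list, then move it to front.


MTF encoding:
'a': index 0 in ['a', 'b', 'c', 'e'] -> ['a', 'b', 'c', 'e']
'b': index 1 in ['a', 'b', 'c', 'e'] -> ['b', 'a', 'c', 'e']
'a': index 1 in ['b', 'a', 'c', 'e'] -> ['a', 'b', 'c', 'e']
'e': index 3 in ['a', 'b', 'c', 'e'] -> ['e', 'a', 'b', 'c']
'a': index 1 in ['e', 'a', 'b', 'c'] -> ['a', 'e', 'b', 'c']
'c': index 3 in ['a', 'e', 'b', 'c'] -> ['c', 'a', 'e', 'b']
'b': index 3 in ['c', 'a', 'e', 'b'] -> ['b', 'c', 'a', 'e']
'c': index 1 in ['b', 'c', 'a', 'e'] -> ['c', 'b', 'a', 'e']


Output: [0, 1, 1, 3, 1, 3, 3, 1]


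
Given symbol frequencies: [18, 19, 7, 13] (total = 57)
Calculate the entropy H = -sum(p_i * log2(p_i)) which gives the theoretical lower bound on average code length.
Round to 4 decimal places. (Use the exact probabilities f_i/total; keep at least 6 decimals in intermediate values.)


Per-symbol terms -p_i * log2(p_i) with p_i = f_i/57:
  p = 18/57 = 0.315789: log2(p) = -1.662965, -p*log2(p) = 0.525147
  p = 19/57 = 0.333333: log2(p) = -1.584963, -p*log2(p) = 0.528321
  p = 7/57 = 0.122807: log2(p) = -3.025535, -p*log2(p) = 0.371557
  p = 13/57 = 0.228070: log2(p) = -2.132450, -p*log2(p) = 0.486348
H = 0.525147 + 0.528321 + 0.371557 + 0.486348 = 1.911373

H = 1.9114 bits/symbol


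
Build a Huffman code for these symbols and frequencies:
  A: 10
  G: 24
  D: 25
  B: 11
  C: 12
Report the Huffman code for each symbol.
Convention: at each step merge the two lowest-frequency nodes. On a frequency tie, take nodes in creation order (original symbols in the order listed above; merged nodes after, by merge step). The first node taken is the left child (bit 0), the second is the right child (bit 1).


Huffman tree construction:
Step 1: Merge A(10) + B(11) = 21
Step 2: Merge C(12) + (A+B)(21) = 33
Step 3: Merge G(24) + D(25) = 49
Step 4: Merge (C+(A+B))(33) + (G+D)(49) = 82
Read each symbol's code off the tree from the root (left child = 0, right child = 1).

Codes:
  A: 010 (length 3)
  G: 10 (length 2)
  D: 11 (length 2)
  B: 011 (length 3)
  C: 00 (length 2)
Average code length: 185/82 = 2.2561 bits/symbol


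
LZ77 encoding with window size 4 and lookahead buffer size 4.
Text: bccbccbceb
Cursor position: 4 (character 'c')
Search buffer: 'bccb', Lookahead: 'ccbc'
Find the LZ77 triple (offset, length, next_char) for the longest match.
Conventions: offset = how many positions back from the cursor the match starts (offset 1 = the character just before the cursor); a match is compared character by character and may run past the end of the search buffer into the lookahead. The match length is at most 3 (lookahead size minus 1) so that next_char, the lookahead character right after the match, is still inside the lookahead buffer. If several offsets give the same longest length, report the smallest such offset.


Try each offset into the search buffer:
  offset=1 (pos 3, char 'b'): match length 0
  offset=2 (pos 2, char 'c'): match length 1
  offset=3 (pos 1, char 'c'): match length 3
  offset=4 (pos 0, char 'b'): match length 0
Longest match has length 3 at offset 3.
next_char = character at position 4 + 3 = 7 -> 'c'

Best match: offset=3, length=3 (matching 'ccb' starting at position 1)
LZ77 triple: (3, 3, 'c')


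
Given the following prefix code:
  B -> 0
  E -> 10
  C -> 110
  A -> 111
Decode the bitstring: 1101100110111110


Decoding step by step:
Bits 110 -> C
Bits 110 -> C
Bits 0 -> B
Bits 110 -> C
Bits 111 -> A
Bits 110 -> C


Decoded message: CCBCAC


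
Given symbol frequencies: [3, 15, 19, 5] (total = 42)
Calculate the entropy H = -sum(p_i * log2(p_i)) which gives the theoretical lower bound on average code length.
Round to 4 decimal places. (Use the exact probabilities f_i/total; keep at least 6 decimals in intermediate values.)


Per-symbol terms -p_i * log2(p_i) with p_i = f_i/42:
  p = 3/42 = 0.071429: log2(p) = -3.807355, -p*log2(p) = 0.271954
  p = 15/42 = 0.357143: log2(p) = -1.485427, -p*log2(p) = 0.530510
  p = 19/42 = 0.452381: log2(p) = -1.144390, -p*log2(p) = 0.517700
  p = 5/42 = 0.119048: log2(p) = -3.070389, -p*log2(p) = 0.365523
H = 0.271954 + 0.530510 + 0.517700 + 0.365523 = 1.685687

H = 1.6857 bits/symbol


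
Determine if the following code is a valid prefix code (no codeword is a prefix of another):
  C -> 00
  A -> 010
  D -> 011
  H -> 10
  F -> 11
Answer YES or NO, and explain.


Checking each pair (does one codeword prefix another?):
  C='00' vs A='010': no prefix
  C='00' vs D='011': no prefix
  C='00' vs H='10': no prefix
  C='00' vs F='11': no prefix
  A='010' vs C='00': no prefix
  A='010' vs D='011': no prefix
  A='010' vs H='10': no prefix
  A='010' vs F='11': no prefix
  D='011' vs C='00': no prefix
  D='011' vs A='010': no prefix
  D='011' vs H='10': no prefix
  D='011' vs F='11': no prefix
  H='10' vs C='00': no prefix
  H='10' vs A='010': no prefix
  H='10' vs D='011': no prefix
  H='10' vs F='11': no prefix
  F='11' vs C='00': no prefix
  F='11' vs A='010': no prefix
  F='11' vs D='011': no prefix
  F='11' vs H='10': no prefix
No violation found over all pairs.

YES -- this is a valid prefix code. No codeword is a prefix of any other codeword.


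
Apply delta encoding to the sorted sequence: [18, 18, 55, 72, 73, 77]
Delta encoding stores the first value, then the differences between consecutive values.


First value: 18
Deltas:
  18 - 18 = 0
  55 - 18 = 37
  72 - 55 = 17
  73 - 72 = 1
  77 - 73 = 4


Delta encoded: [18, 0, 37, 17, 1, 4]


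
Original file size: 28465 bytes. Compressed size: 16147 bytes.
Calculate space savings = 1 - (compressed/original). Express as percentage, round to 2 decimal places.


ratio = compressed/original = 16147/28465 = 0.567258
savings = 1 - ratio = 1 - 0.567258 = 0.432742
as a percentage: 0.432742 * 100 = 43.27%

Space savings = 1 - 16147/28465 = 43.27%


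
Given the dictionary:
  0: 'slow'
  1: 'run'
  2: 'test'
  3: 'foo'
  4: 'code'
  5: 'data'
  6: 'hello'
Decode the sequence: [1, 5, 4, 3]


Look up each index in the dictionary:
  1 -> 'run'
  5 -> 'data'
  4 -> 'code'
  3 -> 'foo'

Decoded: "run data code foo"


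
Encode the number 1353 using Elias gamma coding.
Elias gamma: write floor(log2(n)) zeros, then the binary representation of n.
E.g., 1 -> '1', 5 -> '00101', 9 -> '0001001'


num_bits = floor(log2(1353)) + 1 = 11
leading_zeros = num_bits - 1 = 10
binary(1353) = 10101001001

Elias gamma(1353) = '0000000000' + '10101001001' = 000000000010101001001 (21 bits)


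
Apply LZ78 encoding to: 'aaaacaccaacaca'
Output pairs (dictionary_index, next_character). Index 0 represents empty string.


LZ78 encoding steps:
Dictionary: {0: ''}
Step 1: w='' (idx 0), next='a' -> output (0, 'a'), add 'a' as idx 1
Step 2: w='a' (idx 1), next='a' -> output (1, 'a'), add 'aa' as idx 2
Step 3: w='a' (idx 1), next='c' -> output (1, 'c'), add 'ac' as idx 3
Step 4: w='ac' (idx 3), next='c' -> output (3, 'c'), add 'acc' as idx 4
Step 5: w='aa' (idx 2), next='c' -> output (2, 'c'), add 'aac' as idx 5
Step 6: w='ac' (idx 3), next='a' -> output (3, 'a'), add 'aca' as idx 6


Encoded: [(0, 'a'), (1, 'a'), (1, 'c'), (3, 'c'), (2, 'c'), (3, 'a')]


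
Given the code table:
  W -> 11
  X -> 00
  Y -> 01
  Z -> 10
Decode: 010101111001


Decoding:
01 -> Y
01 -> Y
01 -> Y
11 -> W
10 -> Z
01 -> Y


Result: YYYWZY


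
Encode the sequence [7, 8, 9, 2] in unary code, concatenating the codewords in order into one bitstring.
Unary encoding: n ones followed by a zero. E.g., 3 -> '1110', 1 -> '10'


Encode each number as n ones followed by a terminating 0:
  7 -> 11111110 (8 bits)
  8 -> 111111110 (9 bits)
  9 -> 1111111110 (10 bits)
  2 -> 110 (3 bits)
Total length = 8 + 9 + 10 + 3 = 30 bits.

Unary([7, 8, 9, 2]) = 111111101111111101111111110110 (30 bits)


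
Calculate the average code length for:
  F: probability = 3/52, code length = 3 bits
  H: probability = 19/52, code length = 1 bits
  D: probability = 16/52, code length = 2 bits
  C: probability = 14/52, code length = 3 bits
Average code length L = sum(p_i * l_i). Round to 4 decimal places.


Weighted contributions p_i * l_i:
  F: (3/52) * 3 = 9/52
  H: (19/52) * 1 = 19/52
  D: (16/52) * 2 = 32/52
  C: (14/52) * 3 = 42/52
Sum = (9 + 19 + 32 + 42)/52 = 102/52

L = 102/52 = 1.9615 bits/symbol


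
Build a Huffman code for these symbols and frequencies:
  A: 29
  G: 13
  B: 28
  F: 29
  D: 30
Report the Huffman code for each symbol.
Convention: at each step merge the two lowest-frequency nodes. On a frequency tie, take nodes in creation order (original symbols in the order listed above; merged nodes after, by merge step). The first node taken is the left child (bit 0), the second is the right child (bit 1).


Huffman tree construction:
Step 1: Merge G(13) + B(28) = 41
Step 2: Merge A(29) + F(29) = 58
Step 3: Merge D(30) + (G+B)(41) = 71
Step 4: Merge (A+F)(58) + (D+(G+B))(71) = 129
Read each symbol's code off the tree from the root (left child = 0, right child = 1).

Codes:
  A: 00 (length 2)
  G: 110 (length 3)
  B: 111 (length 3)
  F: 01 (length 2)
  D: 10 (length 2)
Average code length: 299/129 = 2.3178 bits/symbol


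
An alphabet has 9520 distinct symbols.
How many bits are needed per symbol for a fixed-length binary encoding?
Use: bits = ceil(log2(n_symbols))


log2(9520) = 13.2167
Bracket: 2^13 = 8192 < 9520 <= 2^14 = 16384
So ceil(log2(9520)) = 14

bits = ceil(log2(9520)) = ceil(13.2167) = 14 bits


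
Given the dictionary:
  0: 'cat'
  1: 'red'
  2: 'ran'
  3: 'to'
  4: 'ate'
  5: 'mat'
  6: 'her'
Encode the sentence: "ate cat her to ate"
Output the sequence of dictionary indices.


Look up each word in the dictionary:
  'ate' -> 4
  'cat' -> 0
  'her' -> 6
  'to' -> 3
  'ate' -> 4

Encoded: [4, 0, 6, 3, 4]


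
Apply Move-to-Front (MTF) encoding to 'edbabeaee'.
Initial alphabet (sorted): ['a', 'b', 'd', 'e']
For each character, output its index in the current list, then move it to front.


MTF encoding:
'e': index 3 in ['a', 'b', 'd', 'e'] -> ['e', 'a', 'b', 'd']
'd': index 3 in ['e', 'a', 'b', 'd'] -> ['d', 'e', 'a', 'b']
'b': index 3 in ['d', 'e', 'a', 'b'] -> ['b', 'd', 'e', 'a']
'a': index 3 in ['b', 'd', 'e', 'a'] -> ['a', 'b', 'd', 'e']
'b': index 1 in ['a', 'b', 'd', 'e'] -> ['b', 'a', 'd', 'e']
'e': index 3 in ['b', 'a', 'd', 'e'] -> ['e', 'b', 'a', 'd']
'a': index 2 in ['e', 'b', 'a', 'd'] -> ['a', 'e', 'b', 'd']
'e': index 1 in ['a', 'e', 'b', 'd'] -> ['e', 'a', 'b', 'd']
'e': index 0 in ['e', 'a', 'b', 'd'] -> ['e', 'a', 'b', 'd']


Output: [3, 3, 3, 3, 1, 3, 2, 1, 0]


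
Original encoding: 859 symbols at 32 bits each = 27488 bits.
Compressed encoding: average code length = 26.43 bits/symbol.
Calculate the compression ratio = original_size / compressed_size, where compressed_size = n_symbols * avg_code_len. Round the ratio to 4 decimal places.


original_size = n_symbols * orig_bits = 859 * 32 = 27488 bits
compressed_size = n_symbols * avg_code_len = 859 * 26.43 = 22703.37 bits
ratio = original_size / compressed_size = 27488 / 22703.37 = 1.2107

Compression ratio = 1.2107


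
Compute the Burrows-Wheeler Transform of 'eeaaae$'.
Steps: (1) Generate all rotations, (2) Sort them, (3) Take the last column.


Rotations (sorted):
  0: $eeaaae -> last char: e
  1: aaae$ee -> last char: e
  2: aae$eea -> last char: a
  3: ae$eeaa -> last char: a
  4: e$eeaaa -> last char: a
  5: eaaae$e -> last char: e
  6: eeaaae$ -> last char: $


BWT = eeaaae$


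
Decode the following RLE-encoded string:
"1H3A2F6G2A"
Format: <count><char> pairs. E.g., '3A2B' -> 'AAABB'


Expanding each <count><char> pair:
  1H -> 'H'
  3A -> 'AAA'
  2F -> 'FF'
  6G -> 'GGGGGG'
  2A -> 'AA'

Decoded = HAAAFFGGGGGGAA


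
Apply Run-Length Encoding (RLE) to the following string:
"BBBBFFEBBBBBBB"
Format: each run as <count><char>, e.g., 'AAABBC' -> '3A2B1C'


Scanning runs left to right:
  i=0: run of 'B' x 4 -> '4B'
  i=4: run of 'F' x 2 -> '2F'
  i=6: run of 'E' x 1 -> '1E'
  i=7: run of 'B' x 7 -> '7B'

RLE = 4B2F1E7B


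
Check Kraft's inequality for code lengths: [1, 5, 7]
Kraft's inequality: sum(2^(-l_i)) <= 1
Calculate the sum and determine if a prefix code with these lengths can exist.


Sum = 2^(-1) + 2^(-5) + 2^(-7)
    = 0.5 + 0.03125 + 0.0078125
    = 69/128 = 0.5390625
Since 0.5390625 <= 1, Kraft's inequality IS satisfied.
A prefix code with these lengths CAN exist.

Kraft sum = 0.5390625. Satisfied.


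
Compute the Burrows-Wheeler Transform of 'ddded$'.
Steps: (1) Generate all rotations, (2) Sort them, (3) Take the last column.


Rotations (sorted):
  0: $ddded -> last char: d
  1: d$ddde -> last char: e
  2: ddded$ -> last char: $
  3: dded$d -> last char: d
  4: ded$dd -> last char: d
  5: ed$ddd -> last char: d


BWT = de$ddd


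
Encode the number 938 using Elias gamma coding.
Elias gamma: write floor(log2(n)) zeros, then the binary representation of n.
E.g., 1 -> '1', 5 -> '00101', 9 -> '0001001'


num_bits = floor(log2(938)) + 1 = 10
leading_zeros = num_bits - 1 = 9
binary(938) = 1110101010

Elias gamma(938) = '000000000' + '1110101010' = 0000000001110101010 (19 bits)


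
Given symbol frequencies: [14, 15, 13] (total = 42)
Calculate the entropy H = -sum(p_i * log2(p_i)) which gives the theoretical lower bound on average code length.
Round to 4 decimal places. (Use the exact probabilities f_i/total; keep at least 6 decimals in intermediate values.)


Per-symbol terms -p_i * log2(p_i) with p_i = f_i/42:
  p = 14/42 = 0.333333: log2(p) = -1.584963, -p*log2(p) = 0.528321
  p = 15/42 = 0.357143: log2(p) = -1.485427, -p*log2(p) = 0.530510
  p = 13/42 = 0.309524: log2(p) = -1.691878, -p*log2(p) = 0.523676
H = 0.528321 + 0.530510 + 0.523676 = 1.582507

H = 1.5825 bits/symbol


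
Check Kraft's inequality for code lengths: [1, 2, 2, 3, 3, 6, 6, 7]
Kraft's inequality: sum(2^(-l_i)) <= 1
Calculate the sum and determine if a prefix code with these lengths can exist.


Sum = 2^(-1) + 2^(-2) + 2^(-2) + 2^(-3) + 2^(-3) + 2^(-6) + 2^(-6) + 2^(-7)
    = 0.5 + 0.25 + 0.25 + 0.125 + 0.125 + 0.015625 + 0.015625 + 0.0078125
    = 165/128 = 1.2890625
Since 1.2890625 > 1, Kraft's inequality is NOT satisfied.
A prefix code with these lengths CANNOT exist.

Kraft sum = 1.2890625. Not satisfied.


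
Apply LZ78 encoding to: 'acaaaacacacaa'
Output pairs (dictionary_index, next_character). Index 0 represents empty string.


LZ78 encoding steps:
Dictionary: {0: ''}
Step 1: w='' (idx 0), next='a' -> output (0, 'a'), add 'a' as idx 1
Step 2: w='' (idx 0), next='c' -> output (0, 'c'), add 'c' as idx 2
Step 3: w='a' (idx 1), next='a' -> output (1, 'a'), add 'aa' as idx 3
Step 4: w='aa' (idx 3), next='c' -> output (3, 'c'), add 'aac' as idx 4
Step 5: w='a' (idx 1), next='c' -> output (1, 'c'), add 'ac' as idx 5
Step 6: w='ac' (idx 5), next='a' -> output (5, 'a'), add 'aca' as idx 6
Step 7: w='a' (idx 1), end of input -> output (1, '')


Encoded: [(0, 'a'), (0, 'c'), (1, 'a'), (3, 'c'), (1, 'c'), (5, 'a'), (1, '')]


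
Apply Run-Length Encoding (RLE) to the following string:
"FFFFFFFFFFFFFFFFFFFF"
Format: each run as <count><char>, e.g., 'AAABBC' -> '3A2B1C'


Scanning runs left to right:
  i=0: run of 'F' x 20 -> '20F'

RLE = 20F


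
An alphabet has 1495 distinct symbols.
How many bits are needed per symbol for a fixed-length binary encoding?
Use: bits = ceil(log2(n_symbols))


log2(1495) = 10.5459
Bracket: 2^10 = 1024 < 1495 <= 2^11 = 2048
So ceil(log2(1495)) = 11

bits = ceil(log2(1495)) = ceil(10.5459) = 11 bits


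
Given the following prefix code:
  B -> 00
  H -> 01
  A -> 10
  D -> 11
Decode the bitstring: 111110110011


Decoding step by step:
Bits 11 -> D
Bits 11 -> D
Bits 10 -> A
Bits 11 -> D
Bits 00 -> B
Bits 11 -> D


Decoded message: DDADBD


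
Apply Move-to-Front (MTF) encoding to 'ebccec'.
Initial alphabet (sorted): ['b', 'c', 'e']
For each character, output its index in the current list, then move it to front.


MTF encoding:
'e': index 2 in ['b', 'c', 'e'] -> ['e', 'b', 'c']
'b': index 1 in ['e', 'b', 'c'] -> ['b', 'e', 'c']
'c': index 2 in ['b', 'e', 'c'] -> ['c', 'b', 'e']
'c': index 0 in ['c', 'b', 'e'] -> ['c', 'b', 'e']
'e': index 2 in ['c', 'b', 'e'] -> ['e', 'c', 'b']
'c': index 1 in ['e', 'c', 'b'] -> ['c', 'e', 'b']


Output: [2, 1, 2, 0, 2, 1]


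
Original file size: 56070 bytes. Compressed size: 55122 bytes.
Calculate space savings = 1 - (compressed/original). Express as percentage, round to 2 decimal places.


ratio = compressed/original = 55122/56070 = 0.983093
savings = 1 - ratio = 1 - 0.983093 = 0.016907
as a percentage: 0.016907 * 100 = 1.69%

Space savings = 1 - 55122/56070 = 1.69%


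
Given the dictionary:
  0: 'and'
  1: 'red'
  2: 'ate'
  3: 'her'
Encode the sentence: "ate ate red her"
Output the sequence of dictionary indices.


Look up each word in the dictionary:
  'ate' -> 2
  'ate' -> 2
  'red' -> 1
  'her' -> 3

Encoded: [2, 2, 1, 3]


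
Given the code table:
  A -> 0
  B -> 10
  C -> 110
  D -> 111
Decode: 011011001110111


Decoding:
0 -> A
110 -> C
110 -> C
0 -> A
111 -> D
0 -> A
111 -> D


Result: ACCADAD


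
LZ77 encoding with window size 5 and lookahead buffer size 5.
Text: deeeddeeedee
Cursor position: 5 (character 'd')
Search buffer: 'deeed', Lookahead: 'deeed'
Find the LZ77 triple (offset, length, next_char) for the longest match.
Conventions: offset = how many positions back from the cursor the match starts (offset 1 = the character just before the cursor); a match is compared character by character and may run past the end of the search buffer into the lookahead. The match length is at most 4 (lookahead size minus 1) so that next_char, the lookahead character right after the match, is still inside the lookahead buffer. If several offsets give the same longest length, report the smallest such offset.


Try each offset into the search buffer:
  offset=1 (pos 4, char 'd'): match length 1
  offset=2 (pos 3, char 'e'): match length 0
  offset=3 (pos 2, char 'e'): match length 0
  offset=4 (pos 1, char 'e'): match length 0
  offset=5 (pos 0, char 'd'): match length 4
Longest match has length 4 at offset 5.
next_char = character at position 5 + 4 = 9 -> 'd'

Best match: offset=5, length=4 (matching 'deee' starting at position 0)
LZ77 triple: (5, 4, 'd')


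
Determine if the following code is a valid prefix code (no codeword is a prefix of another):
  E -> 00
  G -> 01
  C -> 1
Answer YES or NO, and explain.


Checking each pair (does one codeword prefix another?):
  E='00' vs G='01': no prefix
  E='00' vs C='1': no prefix
  G='01' vs E='00': no prefix
  G='01' vs C='1': no prefix
  C='1' vs E='00': no prefix
  C='1' vs G='01': no prefix
No violation found over all pairs.

YES -- this is a valid prefix code. No codeword is a prefix of any other codeword.


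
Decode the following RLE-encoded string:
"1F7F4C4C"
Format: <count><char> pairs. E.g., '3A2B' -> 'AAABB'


Expanding each <count><char> pair:
  1F -> 'F'
  7F -> 'FFFFFFF'
  4C -> 'CCCC'
  4C -> 'CCCC'

Decoded = FFFFFFFFCCCCCCCC


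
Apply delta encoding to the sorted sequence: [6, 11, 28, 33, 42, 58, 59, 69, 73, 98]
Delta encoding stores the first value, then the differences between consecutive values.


First value: 6
Deltas:
  11 - 6 = 5
  28 - 11 = 17
  33 - 28 = 5
  42 - 33 = 9
  58 - 42 = 16
  59 - 58 = 1
  69 - 59 = 10
  73 - 69 = 4
  98 - 73 = 25


Delta encoded: [6, 5, 17, 5, 9, 16, 1, 10, 4, 25]


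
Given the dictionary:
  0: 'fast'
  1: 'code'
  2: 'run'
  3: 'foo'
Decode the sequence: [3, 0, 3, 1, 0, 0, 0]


Look up each index in the dictionary:
  3 -> 'foo'
  0 -> 'fast'
  3 -> 'foo'
  1 -> 'code'
  0 -> 'fast'
  0 -> 'fast'
  0 -> 'fast'

Decoded: "foo fast foo code fast fast fast"


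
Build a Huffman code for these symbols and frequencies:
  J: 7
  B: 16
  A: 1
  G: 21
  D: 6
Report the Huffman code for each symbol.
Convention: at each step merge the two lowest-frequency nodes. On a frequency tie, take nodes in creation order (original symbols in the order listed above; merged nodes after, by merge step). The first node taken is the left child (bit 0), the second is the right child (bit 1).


Huffman tree construction:
Step 1: Merge A(1) + D(6) = 7
Step 2: Merge J(7) + (A+D)(7) = 14
Step 3: Merge (J+(A+D))(14) + B(16) = 30
Step 4: Merge G(21) + ((J+(A+D))+B)(30) = 51
Read each symbol's code off the tree from the root (left child = 0, right child = 1).

Codes:
  J: 100 (length 3)
  B: 11 (length 2)
  A: 1010 (length 4)
  G: 0 (length 1)
  D: 1011 (length 4)
Average code length: 102/51 = 2.0000 bits/symbol


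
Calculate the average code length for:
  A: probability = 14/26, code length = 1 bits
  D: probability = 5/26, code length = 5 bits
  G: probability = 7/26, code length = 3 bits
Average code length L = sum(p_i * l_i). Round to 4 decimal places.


Weighted contributions p_i * l_i:
  A: (14/26) * 1 = 14/26
  D: (5/26) * 5 = 25/26
  G: (7/26) * 3 = 21/26
Sum = (14 + 25 + 21)/26 = 60/26

L = 60/26 = 2.3077 bits/symbol


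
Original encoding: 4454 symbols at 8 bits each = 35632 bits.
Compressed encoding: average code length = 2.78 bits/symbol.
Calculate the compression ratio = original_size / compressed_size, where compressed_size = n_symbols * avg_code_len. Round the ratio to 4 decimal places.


original_size = n_symbols * orig_bits = 4454 * 8 = 35632 bits
compressed_size = n_symbols * avg_code_len = 4454 * 2.78 = 12382.12 bits
ratio = original_size / compressed_size = 35632 / 12382.12 = 2.8777

Compression ratio = 2.8777


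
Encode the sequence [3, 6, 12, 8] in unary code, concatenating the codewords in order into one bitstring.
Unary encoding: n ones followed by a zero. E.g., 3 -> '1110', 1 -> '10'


Encode each number as n ones followed by a terminating 0:
  3 -> 1110 (4 bits)
  6 -> 1111110 (7 bits)
  12 -> 1111111111110 (13 bits)
  8 -> 111111110 (9 bits)
Total length = 4 + 7 + 13 + 9 = 33 bits.

Unary([3, 6, 12, 8]) = 111011111101111111111110111111110 (33 bits)


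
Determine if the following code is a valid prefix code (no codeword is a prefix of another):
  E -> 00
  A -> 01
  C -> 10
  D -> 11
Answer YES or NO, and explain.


Checking each pair (does one codeword prefix another?):
  E='00' vs A='01': no prefix
  E='00' vs C='10': no prefix
  E='00' vs D='11': no prefix
  A='01' vs E='00': no prefix
  A='01' vs C='10': no prefix
  A='01' vs D='11': no prefix
  C='10' vs E='00': no prefix
  C='10' vs A='01': no prefix
  C='10' vs D='11': no prefix
  D='11' vs E='00': no prefix
  D='11' vs A='01': no prefix
  D='11' vs C='10': no prefix
No violation found over all pairs.

YES -- this is a valid prefix code. No codeword is a prefix of any other codeword.


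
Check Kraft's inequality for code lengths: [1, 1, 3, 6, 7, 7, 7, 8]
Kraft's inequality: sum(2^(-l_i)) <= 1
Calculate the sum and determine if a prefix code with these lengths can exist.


Sum = 2^(-1) + 2^(-1) + 2^(-3) + 2^(-6) + 2^(-7) + 2^(-7) + 2^(-7) + 2^(-8)
    = 0.5 + 0.5 + 0.125 + 0.015625 + 0.0078125 + 0.0078125 + 0.0078125 + 0.00390625
    = 299/256 = 1.16796875
Since 1.16796875 > 1, Kraft's inequality is NOT satisfied.
A prefix code with these lengths CANNOT exist.

Kraft sum = 1.16796875. Not satisfied.


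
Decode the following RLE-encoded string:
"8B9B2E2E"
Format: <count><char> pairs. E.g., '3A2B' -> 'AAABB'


Expanding each <count><char> pair:
  8B -> 'BBBBBBBB'
  9B -> 'BBBBBBBBB'
  2E -> 'EE'
  2E -> 'EE'

Decoded = BBBBBBBBBBBBBBBBBEEEE


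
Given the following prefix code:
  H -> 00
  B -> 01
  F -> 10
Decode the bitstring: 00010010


Decoding step by step:
Bits 00 -> H
Bits 01 -> B
Bits 00 -> H
Bits 10 -> F


Decoded message: HBHF


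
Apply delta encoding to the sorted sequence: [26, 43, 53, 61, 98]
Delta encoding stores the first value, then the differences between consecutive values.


First value: 26
Deltas:
  43 - 26 = 17
  53 - 43 = 10
  61 - 53 = 8
  98 - 61 = 37


Delta encoded: [26, 17, 10, 8, 37]


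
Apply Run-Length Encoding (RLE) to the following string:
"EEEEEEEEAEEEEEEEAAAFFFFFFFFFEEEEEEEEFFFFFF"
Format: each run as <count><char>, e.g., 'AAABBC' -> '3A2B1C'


Scanning runs left to right:
  i=0: run of 'E' x 8 -> '8E'
  i=8: run of 'A' x 1 -> '1A'
  i=9: run of 'E' x 7 -> '7E'
  i=16: run of 'A' x 3 -> '3A'
  i=19: run of 'F' x 9 -> '9F'
  i=28: run of 'E' x 8 -> '8E'
  i=36: run of 'F' x 6 -> '6F'

RLE = 8E1A7E3A9F8E6F
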